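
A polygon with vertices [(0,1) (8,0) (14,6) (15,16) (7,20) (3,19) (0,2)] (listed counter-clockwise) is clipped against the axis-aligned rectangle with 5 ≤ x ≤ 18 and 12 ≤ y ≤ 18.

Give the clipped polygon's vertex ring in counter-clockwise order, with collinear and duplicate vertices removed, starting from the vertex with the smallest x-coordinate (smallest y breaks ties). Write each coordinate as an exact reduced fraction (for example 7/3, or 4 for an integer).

Clipped polygon: [(5,12) (73/5,12) (15,16) (11,18) (5,18)]

1. After x ≥ 5: [(5,3/8) (8,0) (14,6) (15,16) (7,20) (5,39/2)]
2. After x ≤ 18: [(5,3/8) (8,0) (14,6) (15,16) (7,20) (5,39/2)]
3. After y ≥ 12: [(5,12) (73/5,12) (15,16) (7,20) (5,39/2)]
4. After y ≤ 18: [(5,18) (5,12) (73/5,12) (15,16) (11,18)]
5. Canonical ring: [(5,12) (73/5,12) (15,16) (11,18) (5,18)]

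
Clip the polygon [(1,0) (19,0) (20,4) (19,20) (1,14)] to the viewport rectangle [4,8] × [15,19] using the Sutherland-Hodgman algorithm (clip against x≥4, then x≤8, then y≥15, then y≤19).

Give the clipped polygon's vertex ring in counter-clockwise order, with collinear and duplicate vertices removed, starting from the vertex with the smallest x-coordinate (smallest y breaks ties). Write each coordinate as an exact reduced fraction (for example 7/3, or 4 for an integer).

Clipped polygon: [(4,15) (8,15) (8,49/3)]

1. After x ≥ 4: [(4,0) (19,0) (20,4) (19,20) (4,15)]
2. After x ≤ 8: [(4,0) (8,0) (8,49/3) (4,15)]
3. After y ≥ 15: [(4,15) (8,15) (8,49/3) (4,15)]
4. After y ≤ 19: [(4,15) (8,15) (8,49/3) (4,15)]
5. Canonical ring: [(4,15) (8,15) (8,49/3)]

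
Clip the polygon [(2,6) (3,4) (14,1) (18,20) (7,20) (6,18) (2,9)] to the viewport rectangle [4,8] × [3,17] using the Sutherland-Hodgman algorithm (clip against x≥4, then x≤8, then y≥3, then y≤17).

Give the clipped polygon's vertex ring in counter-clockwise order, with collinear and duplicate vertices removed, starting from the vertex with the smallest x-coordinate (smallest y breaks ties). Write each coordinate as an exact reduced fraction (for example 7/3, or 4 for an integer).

Clipped polygon: [(4,41/11) (20/3,3) (8,3) (8,17) (50/9,17) (4,27/2)]

1. After x ≥ 4: [(4,41/11) (14,1) (18,20) (7,20) (6,18) (4,27/2)]
2. After x ≤ 8: [(4,41/11) (8,29/11) (8,20) (7,20) (6,18) (4,27/2)]
3. After y ≥ 3: [(4,41/11) (20/3,3) (8,3) (8,20) (7,20) (6,18) (4,27/2)]
4. After y ≤ 17: [(4,41/11) (20/3,3) (8,3) (8,17) (50/9,17) (4,27/2)]
5. Canonical ring: [(4,41/11) (20/3,3) (8,3) (8,17) (50/9,17) (4,27/2)]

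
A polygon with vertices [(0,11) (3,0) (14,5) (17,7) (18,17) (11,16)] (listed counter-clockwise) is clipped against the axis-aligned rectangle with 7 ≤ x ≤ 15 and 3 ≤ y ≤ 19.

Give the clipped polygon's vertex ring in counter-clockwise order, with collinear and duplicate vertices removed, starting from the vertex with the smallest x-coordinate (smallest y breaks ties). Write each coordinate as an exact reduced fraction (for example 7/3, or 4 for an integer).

Clipped polygon: [(7,3) (48/5,3) (14,5) (15,17/3) (15,116/7) (11,16) (7,156/11)]

1. After x ≥ 7: [(7,156/11) (7,20/11) (14,5) (17,7) (18,17) (11,16)]
2. After x ≤ 15: [(7,156/11) (7,20/11) (14,5) (15,17/3) (15,116/7) (11,16)]
3. After y ≥ 3: [(7,156/11) (7,3) (48/5,3) (14,5) (15,17/3) (15,116/7) (11,16)]
4. After y ≤ 19: [(7,156/11) (7,3) (48/5,3) (14,5) (15,17/3) (15,116/7) (11,16)]
5. Canonical ring: [(7,3) (48/5,3) (14,5) (15,17/3) (15,116/7) (11,16) (7,156/11)]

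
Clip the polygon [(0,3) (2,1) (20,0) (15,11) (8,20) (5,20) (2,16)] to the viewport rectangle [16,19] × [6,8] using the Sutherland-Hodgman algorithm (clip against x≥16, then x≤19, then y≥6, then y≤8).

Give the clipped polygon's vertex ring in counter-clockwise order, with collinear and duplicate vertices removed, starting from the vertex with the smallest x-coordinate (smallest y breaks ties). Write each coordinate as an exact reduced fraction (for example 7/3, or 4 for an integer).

Clipped polygon: [(16,6) (190/11,6) (180/11,8) (16,8)]

1. After x ≥ 16: [(16,2/9) (20,0) (16,44/5)]
2. After x ≤ 19: [(16,2/9) (19,1/18) (19,11/5) (16,44/5)]
3. After y ≥ 6: [(16,6) (190/11,6) (16,44/5)]
4. After y ≤ 8: [(16,8) (16,6) (190/11,6) (180/11,8)]
5. Canonical ring: [(16,6) (190/11,6) (180/11,8) (16,8)]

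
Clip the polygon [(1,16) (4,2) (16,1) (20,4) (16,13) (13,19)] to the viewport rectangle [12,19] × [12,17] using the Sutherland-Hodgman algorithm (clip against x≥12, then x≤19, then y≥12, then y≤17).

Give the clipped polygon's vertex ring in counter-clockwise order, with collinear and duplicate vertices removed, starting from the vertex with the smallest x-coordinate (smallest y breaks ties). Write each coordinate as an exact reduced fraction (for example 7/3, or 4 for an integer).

1. After x ≥ 12: [(12,75/4) (12,4/3) (16,1) (20,4) (16,13) (13,19)]
2. After x ≤ 19: [(12,75/4) (12,4/3) (16,1) (19,13/4) (19,25/4) (16,13) (13,19)]
3. After y ≥ 12: [(12,75/4) (12,12) (148/9,12) (16,13) (13,19)]
4. After y ≤ 17: [(12,17) (12,12) (148/9,12) (16,13) (14,17)]
5. Canonical ring: [(12,12) (148/9,12) (16,13) (14,17) (12,17)]

Clipped polygon: [(12,12) (148/9,12) (16,13) (14,17) (12,17)]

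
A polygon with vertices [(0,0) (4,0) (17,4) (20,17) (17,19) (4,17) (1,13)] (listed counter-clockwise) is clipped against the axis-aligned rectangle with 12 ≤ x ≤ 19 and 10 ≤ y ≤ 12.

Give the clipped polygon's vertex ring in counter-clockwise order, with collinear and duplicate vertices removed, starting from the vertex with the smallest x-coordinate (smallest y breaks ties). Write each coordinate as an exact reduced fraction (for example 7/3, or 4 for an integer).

1. After x ≥ 12: [(12,32/13) (17,4) (20,17) (17,19) (12,237/13)]
2. After x ≤ 19: [(12,32/13) (17,4) (19,38/3) (19,53/3) (17,19) (12,237/13)]
3. After y ≥ 10: [(12,10) (239/13,10) (19,38/3) (19,53/3) (17,19) (12,237/13)]
4. After y ≤ 12: [(12,12) (12,10) (239/13,10) (245/13,12)]
5. Canonical ring: [(12,10) (239/13,10) (245/13,12) (12,12)]

Clipped polygon: [(12,10) (239/13,10) (245/13,12) (12,12)]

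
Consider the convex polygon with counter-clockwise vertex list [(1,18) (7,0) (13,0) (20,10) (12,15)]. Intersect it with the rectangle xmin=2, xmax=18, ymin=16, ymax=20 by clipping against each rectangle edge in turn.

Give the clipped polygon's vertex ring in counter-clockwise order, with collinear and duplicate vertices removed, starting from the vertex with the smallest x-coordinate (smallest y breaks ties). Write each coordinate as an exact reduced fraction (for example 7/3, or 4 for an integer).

Clipped polygon: [(2,16) (25/3,16) (2,195/11)]

1. After x ≥ 2: [(2,195/11) (2,15) (7,0) (13,0) (20,10) (12,15)]
2. After x ≤ 18: [(2,195/11) (2,15) (7,0) (13,0) (18,50/7) (18,45/4) (12,15)]
3. After y ≥ 16: [(25/3,16) (2,195/11) (2,16)]
4. After y ≤ 20: [(25/3,16) (2,195/11) (2,16)]
5. Canonical ring: [(2,16) (25/3,16) (2,195/11)]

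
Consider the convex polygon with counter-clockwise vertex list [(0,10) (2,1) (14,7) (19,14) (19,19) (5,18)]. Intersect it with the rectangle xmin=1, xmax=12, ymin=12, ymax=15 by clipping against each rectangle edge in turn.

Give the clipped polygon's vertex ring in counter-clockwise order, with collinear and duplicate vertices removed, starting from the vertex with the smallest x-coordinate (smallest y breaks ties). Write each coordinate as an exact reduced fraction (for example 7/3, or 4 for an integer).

1. After x ≥ 1: [(1,58/5) (1,11/2) (2,1) (14,7) (19,14) (19,19) (5,18)]
2. After x ≤ 12: [(1,58/5) (1,11/2) (2,1) (12,6) (12,37/2) (5,18)]
3. After y ≥ 12: [(5/4,12) (12,12) (12,37/2) (5,18)]
4. After y ≤ 15: [(25/8,15) (5/4,12) (12,12) (12,15)]
5. Canonical ring: [(5/4,12) (12,12) (12,15) (25/8,15)]

Clipped polygon: [(5/4,12) (12,12) (12,15) (25/8,15)]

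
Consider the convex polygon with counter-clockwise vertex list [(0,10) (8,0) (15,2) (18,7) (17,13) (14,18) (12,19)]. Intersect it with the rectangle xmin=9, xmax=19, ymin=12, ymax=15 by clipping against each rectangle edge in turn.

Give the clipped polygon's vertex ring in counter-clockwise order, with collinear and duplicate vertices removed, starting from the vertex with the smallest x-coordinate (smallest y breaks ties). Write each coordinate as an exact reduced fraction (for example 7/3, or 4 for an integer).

1. After x ≥ 9: [(9,67/4) (9,2/7) (15,2) (18,7) (17,13) (14,18) (12,19)]
2. After x ≤ 19: [(9,67/4) (9,2/7) (15,2) (18,7) (17,13) (14,18) (12,19)]
3. After y ≥ 12: [(9,67/4) (9,12) (103/6,12) (17,13) (14,18) (12,19)]
4. After y ≤ 15: [(9,15) (9,12) (103/6,12) (17,13) (79/5,15)]
5. Canonical ring: [(9,12) (103/6,12) (17,13) (79/5,15) (9,15)]

Clipped polygon: [(9,12) (103/6,12) (17,13) (79/5,15) (9,15)]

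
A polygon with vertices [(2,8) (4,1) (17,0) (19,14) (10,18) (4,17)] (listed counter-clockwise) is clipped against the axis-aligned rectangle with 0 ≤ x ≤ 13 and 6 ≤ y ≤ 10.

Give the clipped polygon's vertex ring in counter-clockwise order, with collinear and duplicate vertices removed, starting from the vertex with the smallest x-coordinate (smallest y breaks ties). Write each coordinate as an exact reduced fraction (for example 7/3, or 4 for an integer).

Clipped polygon: [(2,8) (18/7,6) (13,6) (13,10) (22/9,10)]

1. After x ≥ 0: [(2,8) (4,1) (17,0) (19,14) (10,18) (4,17)]
2. After x ≤ 13: [(2,8) (4,1) (13,4/13) (13,50/3) (10,18) (4,17)]
3. After y ≥ 6: [(2,8) (18/7,6) (13,6) (13,50/3) (10,18) (4,17)]
4. After y ≤ 10: [(22/9,10) (2,8) (18/7,6) (13,6) (13,10)]
5. Canonical ring: [(2,8) (18/7,6) (13,6) (13,10) (22/9,10)]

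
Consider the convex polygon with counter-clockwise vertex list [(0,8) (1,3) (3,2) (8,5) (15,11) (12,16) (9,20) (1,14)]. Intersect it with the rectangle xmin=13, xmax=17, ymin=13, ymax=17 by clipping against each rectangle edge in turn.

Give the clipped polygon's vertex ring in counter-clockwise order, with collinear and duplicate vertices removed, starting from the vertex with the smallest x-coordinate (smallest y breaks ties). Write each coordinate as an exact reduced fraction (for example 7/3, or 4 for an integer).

Clipped polygon: [(13,13) (69/5,13) (13,43/3)]

1. After x ≥ 13: [(13,65/7) (15,11) (13,43/3)]
2. After x ≤ 17: [(13,65/7) (15,11) (13,43/3)]
3. After y ≥ 13: [(13,13) (69/5,13) (13,43/3)]
4. After y ≤ 17: [(13,13) (69/5,13) (13,43/3)]
5. Canonical ring: [(13,13) (69/5,13) (13,43/3)]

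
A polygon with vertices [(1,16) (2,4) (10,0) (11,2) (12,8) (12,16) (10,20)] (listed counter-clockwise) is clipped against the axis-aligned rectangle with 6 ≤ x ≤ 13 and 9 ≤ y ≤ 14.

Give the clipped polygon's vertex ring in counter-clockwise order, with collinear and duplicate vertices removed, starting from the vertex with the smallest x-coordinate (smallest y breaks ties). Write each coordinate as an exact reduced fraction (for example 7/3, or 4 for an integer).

1. After x ≥ 6: [(6,164/9) (6,2) (10,0) (11,2) (12,8) (12,16) (10,20)]
2. After x ≤ 13: [(6,164/9) (6,2) (10,0) (11,2) (12,8) (12,16) (10,20)]
3. After y ≥ 9: [(6,164/9) (6,9) (12,9) (12,16) (10,20)]
4. After y ≤ 14: [(6,14) (6,9) (12,9) (12,14)]
5. Canonical ring: [(6,9) (12,9) (12,14) (6,14)]

Clipped polygon: [(6,9) (12,9) (12,14) (6,14)]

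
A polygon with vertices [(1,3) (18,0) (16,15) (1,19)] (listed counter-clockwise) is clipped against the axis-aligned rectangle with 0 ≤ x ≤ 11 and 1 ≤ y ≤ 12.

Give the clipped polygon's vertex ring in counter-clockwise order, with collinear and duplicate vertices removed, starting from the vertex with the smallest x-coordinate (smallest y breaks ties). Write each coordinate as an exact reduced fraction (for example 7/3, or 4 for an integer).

1. After x ≥ 0: [(1,3) (18,0) (16,15) (1,19)]
2. After x ≤ 11: [(1,3) (11,21/17) (11,49/3) (1,19)]
3. After y ≥ 1: [(1,3) (11,21/17) (11,49/3) (1,19)]
4. After y ≤ 12: [(1,12) (1,3) (11,21/17) (11,12)]
5. Canonical ring: [(1,3) (11,21/17) (11,12) (1,12)]

Clipped polygon: [(1,3) (11,21/17) (11,12) (1,12)]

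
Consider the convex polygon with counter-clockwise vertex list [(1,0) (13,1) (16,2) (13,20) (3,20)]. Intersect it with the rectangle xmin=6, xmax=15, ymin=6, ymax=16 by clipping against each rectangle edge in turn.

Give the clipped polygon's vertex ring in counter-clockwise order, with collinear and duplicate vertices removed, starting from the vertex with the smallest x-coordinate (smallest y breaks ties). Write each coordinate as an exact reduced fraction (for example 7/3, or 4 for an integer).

Clipped polygon: [(6,6) (15,6) (15,8) (41/3,16) (6,16)]

1. After x ≥ 6: [(6,5/12) (13,1) (16,2) (13,20) (6,20)]
2. After x ≤ 15: [(6,5/12) (13,1) (15,5/3) (15,8) (13,20) (6,20)]
3. After y ≥ 6: [(6,6) (15,6) (15,8) (13,20) (6,20)]
4. After y ≤ 16: [(6,16) (6,6) (15,6) (15,8) (41/3,16)]
5. Canonical ring: [(6,6) (15,6) (15,8) (41/3,16) (6,16)]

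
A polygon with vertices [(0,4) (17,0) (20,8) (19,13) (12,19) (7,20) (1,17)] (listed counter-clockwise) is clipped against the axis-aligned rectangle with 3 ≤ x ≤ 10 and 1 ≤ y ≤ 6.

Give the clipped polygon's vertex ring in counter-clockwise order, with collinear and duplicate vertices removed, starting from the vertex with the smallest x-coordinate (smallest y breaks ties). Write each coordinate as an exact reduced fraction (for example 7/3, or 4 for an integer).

Clipped polygon: [(3,56/17) (10,28/17) (10,6) (3,6)]

1. After x ≥ 3: [(3,56/17) (17,0) (20,8) (19,13) (12,19) (7,20) (3,18)]
2. After x ≤ 10: [(3,56/17) (10,28/17) (10,97/5) (7,20) (3,18)]
3. After y ≥ 1: [(3,56/17) (10,28/17) (10,97/5) (7,20) (3,18)]
4. After y ≤ 6: [(3,6) (3,56/17) (10,28/17) (10,6)]
5. Canonical ring: [(3,56/17) (10,28/17) (10,6) (3,6)]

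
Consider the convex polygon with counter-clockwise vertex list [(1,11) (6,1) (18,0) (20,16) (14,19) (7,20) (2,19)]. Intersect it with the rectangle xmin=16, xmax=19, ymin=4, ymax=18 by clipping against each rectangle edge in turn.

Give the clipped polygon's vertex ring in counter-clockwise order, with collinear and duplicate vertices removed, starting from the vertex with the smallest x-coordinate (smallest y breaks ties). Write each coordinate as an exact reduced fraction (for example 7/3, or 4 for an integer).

1. After x ≥ 16: [(16,1/6) (18,0) (20,16) (16,18)]
2. After x ≤ 19: [(16,1/6) (18,0) (19,8) (19,33/2) (16,18)]
3. After y ≥ 4: [(16,4) (37/2,4) (19,8) (19,33/2) (16,18)]
4. After y ≤ 18: [(16,4) (37/2,4) (19,8) (19,33/2) (16,18)]
5. Canonical ring: [(16,4) (37/2,4) (19,8) (19,33/2) (16,18)]

Clipped polygon: [(16,4) (37/2,4) (19,8) (19,33/2) (16,18)]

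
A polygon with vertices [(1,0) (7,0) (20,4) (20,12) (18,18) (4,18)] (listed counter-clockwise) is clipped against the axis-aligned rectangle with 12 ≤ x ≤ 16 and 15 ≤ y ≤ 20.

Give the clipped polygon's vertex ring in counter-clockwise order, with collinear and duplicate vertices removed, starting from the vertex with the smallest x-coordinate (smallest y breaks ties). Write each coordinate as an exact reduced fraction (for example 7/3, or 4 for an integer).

Clipped polygon: [(12,15) (16,15) (16,18) (12,18)]

1. After x ≥ 12: [(12,20/13) (20,4) (20,12) (18,18) (12,18)]
2. After x ≤ 16: [(12,20/13) (16,36/13) (16,18) (12,18)]
3. After y ≥ 15: [(12,15) (16,15) (16,18) (12,18)]
4. After y ≤ 20: [(12,15) (16,15) (16,18) (12,18)]
5. Canonical ring: [(12,15) (16,15) (16,18) (12,18)]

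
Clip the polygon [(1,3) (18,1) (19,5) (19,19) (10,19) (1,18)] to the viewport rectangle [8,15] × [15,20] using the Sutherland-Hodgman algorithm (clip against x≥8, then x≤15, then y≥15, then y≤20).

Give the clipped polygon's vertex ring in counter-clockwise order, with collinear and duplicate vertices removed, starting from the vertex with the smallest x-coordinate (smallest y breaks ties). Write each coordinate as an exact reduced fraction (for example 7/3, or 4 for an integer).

Clipped polygon: [(8,15) (15,15) (15,19) (10,19) (8,169/9)]

1. After x ≥ 8: [(8,37/17) (18,1) (19,5) (19,19) (10,19) (8,169/9)]
2. After x ≤ 15: [(8,37/17) (15,23/17) (15,19) (10,19) (8,169/9)]
3. After y ≥ 15: [(8,15) (15,15) (15,19) (10,19) (8,169/9)]
4. After y ≤ 20: [(8,15) (15,15) (15,19) (10,19) (8,169/9)]
5. Canonical ring: [(8,15) (15,15) (15,19) (10,19) (8,169/9)]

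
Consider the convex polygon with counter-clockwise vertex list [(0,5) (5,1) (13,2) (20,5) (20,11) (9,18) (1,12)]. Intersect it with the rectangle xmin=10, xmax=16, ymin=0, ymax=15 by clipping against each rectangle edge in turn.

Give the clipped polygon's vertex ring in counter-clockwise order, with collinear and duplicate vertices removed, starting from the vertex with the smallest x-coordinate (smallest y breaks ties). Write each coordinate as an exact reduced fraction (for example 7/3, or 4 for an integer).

1. After x ≥ 10: [(10,13/8) (13,2) (20,5) (20,11) (10,191/11)]
2. After x ≤ 16: [(10,13/8) (13,2) (16,23/7) (16,149/11) (10,191/11)]
3. After y ≥ 0: [(10,13/8) (13,2) (16,23/7) (16,149/11) (10,191/11)]
4. After y ≤ 15: [(10,15) (10,13/8) (13,2) (16,23/7) (16,149/11) (96/7,15)]
5. Canonical ring: [(10,13/8) (13,2) (16,23/7) (16,149/11) (96/7,15) (10,15)]

Clipped polygon: [(10,13/8) (13,2) (16,23/7) (16,149/11) (96/7,15) (10,15)]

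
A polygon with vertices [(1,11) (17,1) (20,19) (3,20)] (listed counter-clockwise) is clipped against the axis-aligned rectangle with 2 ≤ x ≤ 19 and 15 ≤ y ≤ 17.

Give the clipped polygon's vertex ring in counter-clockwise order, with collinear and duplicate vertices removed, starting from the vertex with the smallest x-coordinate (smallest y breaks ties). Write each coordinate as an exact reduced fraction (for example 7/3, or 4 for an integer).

1. After x ≥ 2: [(2,31/2) (2,83/8) (17,1) (20,19) (3,20)]
2. After x ≤ 19: [(2,31/2) (2,83/8) (17,1) (19,13) (19,324/17) (3,20)]
3. After y ≥ 15: [(2,31/2) (2,15) (19,15) (19,324/17) (3,20)]
4. After y ≤ 17: [(7/3,17) (2,31/2) (2,15) (19,15) (19,17)]
5. Canonical ring: [(2,15) (19,15) (19,17) (7/3,17) (2,31/2)]

Clipped polygon: [(2,15) (19,15) (19,17) (7/3,17) (2,31/2)]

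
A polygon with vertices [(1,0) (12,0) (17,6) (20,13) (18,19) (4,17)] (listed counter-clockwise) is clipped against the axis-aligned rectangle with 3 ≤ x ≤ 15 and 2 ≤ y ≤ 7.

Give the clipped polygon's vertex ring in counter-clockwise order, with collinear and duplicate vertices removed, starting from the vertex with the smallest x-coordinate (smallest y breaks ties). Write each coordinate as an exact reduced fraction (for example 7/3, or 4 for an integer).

1. After x ≥ 3: [(3,34/3) (3,0) (12,0) (17,6) (20,13) (18,19) (4,17)]
2. After x ≤ 15: [(3,34/3) (3,0) (12,0) (15,18/5) (15,130/7) (4,17)]
3. After y ≥ 2: [(3,34/3) (3,2) (41/3,2) (15,18/5) (15,130/7) (4,17)]
4. After y ≤ 7: [(3,7) (3,2) (41/3,2) (15,18/5) (15,7)]
5. Canonical ring: [(3,2) (41/3,2) (15,18/5) (15,7) (3,7)]

Clipped polygon: [(3,2) (41/3,2) (15,18/5) (15,7) (3,7)]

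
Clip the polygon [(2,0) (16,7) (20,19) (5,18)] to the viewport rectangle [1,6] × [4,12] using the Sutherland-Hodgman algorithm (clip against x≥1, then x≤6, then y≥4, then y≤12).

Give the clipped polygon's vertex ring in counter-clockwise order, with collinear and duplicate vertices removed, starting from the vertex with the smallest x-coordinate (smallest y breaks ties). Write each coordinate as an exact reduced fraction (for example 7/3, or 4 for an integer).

Clipped polygon: [(8/3,4) (6,4) (6,12) (4,12)]

1. After x ≥ 1: [(2,0) (16,7) (20,19) (5,18)]
2. After x ≤ 6: [(2,0) (6,2) (6,271/15) (5,18)]
3. After y ≥ 4: [(8/3,4) (6,4) (6,271/15) (5,18)]
4. After y ≤ 12: [(4,12) (8/3,4) (6,4) (6,12)]
5. Canonical ring: [(8/3,4) (6,4) (6,12) (4,12)]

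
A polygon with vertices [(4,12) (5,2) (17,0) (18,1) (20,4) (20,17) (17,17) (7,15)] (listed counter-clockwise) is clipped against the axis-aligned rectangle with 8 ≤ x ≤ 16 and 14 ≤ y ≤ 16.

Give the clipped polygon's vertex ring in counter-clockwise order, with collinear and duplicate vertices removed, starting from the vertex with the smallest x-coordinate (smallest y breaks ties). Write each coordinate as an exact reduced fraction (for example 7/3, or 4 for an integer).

1. After x ≥ 8: [(8,3/2) (17,0) (18,1) (20,4) (20,17) (17,17) (8,76/5)]
2. After x ≤ 16: [(8,3/2) (16,1/6) (16,84/5) (8,76/5)]
3. After y ≥ 14: [(8,14) (16,14) (16,84/5) (8,76/5)]
4. After y ≤ 16: [(8,14) (16,14) (16,16) (12,16) (8,76/5)]
5. Canonical ring: [(8,14) (16,14) (16,16) (12,16) (8,76/5)]

Clipped polygon: [(8,14) (16,14) (16,16) (12,16) (8,76/5)]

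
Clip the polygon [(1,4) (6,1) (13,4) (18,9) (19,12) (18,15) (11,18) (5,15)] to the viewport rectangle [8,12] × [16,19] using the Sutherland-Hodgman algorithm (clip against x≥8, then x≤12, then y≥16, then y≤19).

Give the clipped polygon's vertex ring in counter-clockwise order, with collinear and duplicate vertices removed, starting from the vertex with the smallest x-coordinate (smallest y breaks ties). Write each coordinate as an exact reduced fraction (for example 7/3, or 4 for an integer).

Clipped polygon: [(8,16) (12,16) (12,123/7) (11,18) (8,33/2)]

1. After x ≥ 8: [(8,13/7) (13,4) (18,9) (19,12) (18,15) (11,18) (8,33/2)]
2. After x ≤ 12: [(8,13/7) (12,25/7) (12,123/7) (11,18) (8,33/2)]
3. After y ≥ 16: [(8,16) (12,16) (12,123/7) (11,18) (8,33/2)]
4. After y ≤ 19: [(8,16) (12,16) (12,123/7) (11,18) (8,33/2)]
5. Canonical ring: [(8,16) (12,16) (12,123/7) (11,18) (8,33/2)]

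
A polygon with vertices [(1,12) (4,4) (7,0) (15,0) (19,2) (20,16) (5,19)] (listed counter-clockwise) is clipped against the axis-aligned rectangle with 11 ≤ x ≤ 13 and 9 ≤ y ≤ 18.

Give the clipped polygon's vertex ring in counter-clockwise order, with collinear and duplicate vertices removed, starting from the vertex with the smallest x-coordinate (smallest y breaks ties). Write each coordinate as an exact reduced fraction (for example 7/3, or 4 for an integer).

Clipped polygon: [(11,9) (13,9) (13,87/5) (11,89/5)]

1. After x ≥ 11: [(11,0) (15,0) (19,2) (20,16) (11,89/5)]
2. After x ≤ 13: [(11,0) (13,0) (13,87/5) (11,89/5)]
3. After y ≥ 9: [(11,9) (13,9) (13,87/5) (11,89/5)]
4. After y ≤ 18: [(11,9) (13,9) (13,87/5) (11,89/5)]
5. Canonical ring: [(11,9) (13,9) (13,87/5) (11,89/5)]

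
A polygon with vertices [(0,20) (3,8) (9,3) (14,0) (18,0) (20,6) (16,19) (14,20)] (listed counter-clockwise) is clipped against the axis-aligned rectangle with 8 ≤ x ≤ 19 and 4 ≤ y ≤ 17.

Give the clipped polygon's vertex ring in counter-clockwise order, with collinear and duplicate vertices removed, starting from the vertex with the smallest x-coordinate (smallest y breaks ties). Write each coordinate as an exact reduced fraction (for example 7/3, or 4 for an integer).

Clipped polygon: [(8,4) (19,4) (19,37/4) (216/13,17) (8,17)]

1. After x ≥ 8: [(8,20) (8,23/6) (9,3) (14,0) (18,0) (20,6) (16,19) (14,20)]
2. After x ≤ 19: [(8,20) (8,23/6) (9,3) (14,0) (18,0) (19,3) (19,37/4) (16,19) (14,20)]
3. After y ≥ 4: [(8,20) (8,4) (19,4) (19,37/4) (16,19) (14,20)]
4. After y ≤ 17: [(8,17) (8,4) (19,4) (19,37/4) (216/13,17)]
5. Canonical ring: [(8,4) (19,4) (19,37/4) (216/13,17) (8,17)]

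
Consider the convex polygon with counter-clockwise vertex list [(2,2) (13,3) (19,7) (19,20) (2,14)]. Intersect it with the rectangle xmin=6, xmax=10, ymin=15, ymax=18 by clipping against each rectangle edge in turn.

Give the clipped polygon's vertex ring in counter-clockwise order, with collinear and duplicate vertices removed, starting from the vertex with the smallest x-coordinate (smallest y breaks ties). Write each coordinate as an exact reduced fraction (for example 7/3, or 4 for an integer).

1. After x ≥ 6: [(6,26/11) (13,3) (19,7) (19,20) (6,262/17)]
2. After x ≤ 10: [(6,26/11) (10,30/11) (10,286/17) (6,262/17)]
3. After y ≥ 15: [(6,15) (10,15) (10,286/17) (6,262/17)]
4. After y ≤ 18: [(6,15) (10,15) (10,286/17) (6,262/17)]
5. Canonical ring: [(6,15) (10,15) (10,286/17) (6,262/17)]

Clipped polygon: [(6,15) (10,15) (10,286/17) (6,262/17)]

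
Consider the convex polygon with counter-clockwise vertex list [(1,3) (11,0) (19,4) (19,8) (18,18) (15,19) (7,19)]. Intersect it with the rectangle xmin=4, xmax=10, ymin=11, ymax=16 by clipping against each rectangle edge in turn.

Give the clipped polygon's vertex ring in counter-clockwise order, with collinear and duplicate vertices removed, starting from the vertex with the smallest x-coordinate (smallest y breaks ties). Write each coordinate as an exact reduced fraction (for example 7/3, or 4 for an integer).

Clipped polygon: [(4,11) (10,11) (10,16) (47/8,16)]

1. After x ≥ 4: [(4,11) (4,21/10) (11,0) (19,4) (19,8) (18,18) (15,19) (7,19)]
2. After x ≤ 10: [(4,11) (4,21/10) (10,3/10) (10,19) (7,19)]
3. After y ≥ 11: [(4,11) (4,11) (10,11) (10,19) (7,19)]
4. After y ≤ 16: [(47/8,16) (4,11) (4,11) (10,11) (10,16)]
5. Canonical ring: [(4,11) (10,11) (10,16) (47/8,16)]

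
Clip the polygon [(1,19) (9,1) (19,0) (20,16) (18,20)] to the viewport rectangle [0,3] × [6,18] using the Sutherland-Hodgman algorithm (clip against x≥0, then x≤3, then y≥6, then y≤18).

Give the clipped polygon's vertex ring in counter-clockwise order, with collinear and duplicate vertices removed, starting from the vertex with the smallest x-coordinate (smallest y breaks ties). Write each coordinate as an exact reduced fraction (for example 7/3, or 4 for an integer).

Clipped polygon: [(13/9,18) (3,29/2) (3,18)]

1. After x ≥ 0: [(1,19) (9,1) (19,0) (20,16) (18,20)]
2. After x ≤ 3: [(3,325/17) (1,19) (3,29/2)]
3. After y ≥ 6: [(3,325/17) (1,19) (3,29/2)]
4. After y ≤ 18: [(3,18) (13/9,18) (3,29/2)]
5. Canonical ring: [(13/9,18) (3,29/2) (3,18)]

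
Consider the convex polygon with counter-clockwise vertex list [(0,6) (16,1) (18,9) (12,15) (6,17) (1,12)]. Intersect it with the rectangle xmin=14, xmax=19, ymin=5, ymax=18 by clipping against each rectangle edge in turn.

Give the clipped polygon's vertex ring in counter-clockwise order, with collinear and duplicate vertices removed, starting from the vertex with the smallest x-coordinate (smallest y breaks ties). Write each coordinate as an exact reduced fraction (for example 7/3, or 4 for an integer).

1. After x ≥ 14: [(14,13/8) (16,1) (18,9) (14,13)]
2. After x ≤ 19: [(14,13/8) (16,1) (18,9) (14,13)]
3. After y ≥ 5: [(14,5) (17,5) (18,9) (14,13)]
4. After y ≤ 18: [(14,5) (17,5) (18,9) (14,13)]
5. Canonical ring: [(14,5) (17,5) (18,9) (14,13)]

Clipped polygon: [(14,5) (17,5) (18,9) (14,13)]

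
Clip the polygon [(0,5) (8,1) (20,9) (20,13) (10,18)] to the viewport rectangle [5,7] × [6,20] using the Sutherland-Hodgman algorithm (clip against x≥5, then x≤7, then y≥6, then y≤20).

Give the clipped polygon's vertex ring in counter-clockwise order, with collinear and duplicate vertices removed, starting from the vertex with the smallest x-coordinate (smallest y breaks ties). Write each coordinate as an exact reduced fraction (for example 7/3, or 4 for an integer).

1. After x ≥ 5: [(5,23/2) (5,5/2) (8,1) (20,9) (20,13) (10,18)]
2. After x ≤ 7: [(7,141/10) (5,23/2) (5,5/2) (7,3/2)]
3. After y ≥ 6: [(7,6) (7,141/10) (5,23/2) (5,6)]
4. After y ≤ 20: [(7,6) (7,141/10) (5,23/2) (5,6)]
5. Canonical ring: [(5,6) (7,6) (7,141/10) (5,23/2)]

Clipped polygon: [(5,6) (7,6) (7,141/10) (5,23/2)]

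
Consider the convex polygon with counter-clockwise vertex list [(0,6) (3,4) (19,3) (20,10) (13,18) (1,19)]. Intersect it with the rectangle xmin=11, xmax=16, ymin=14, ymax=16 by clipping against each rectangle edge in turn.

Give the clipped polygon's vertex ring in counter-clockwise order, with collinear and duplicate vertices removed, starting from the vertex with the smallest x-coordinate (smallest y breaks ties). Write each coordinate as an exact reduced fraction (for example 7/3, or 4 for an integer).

1. After x ≥ 11: [(11,7/2) (19,3) (20,10) (13,18) (11,109/6)]
2. After x ≤ 16: [(11,7/2) (16,51/16) (16,102/7) (13,18) (11,109/6)]
3. After y ≥ 14: [(11,14) (16,14) (16,102/7) (13,18) (11,109/6)]
4. After y ≤ 16: [(11,16) (11,14) (16,14) (16,102/7) (59/4,16)]
5. Canonical ring: [(11,14) (16,14) (16,102/7) (59/4,16) (11,16)]

Clipped polygon: [(11,14) (16,14) (16,102/7) (59/4,16) (11,16)]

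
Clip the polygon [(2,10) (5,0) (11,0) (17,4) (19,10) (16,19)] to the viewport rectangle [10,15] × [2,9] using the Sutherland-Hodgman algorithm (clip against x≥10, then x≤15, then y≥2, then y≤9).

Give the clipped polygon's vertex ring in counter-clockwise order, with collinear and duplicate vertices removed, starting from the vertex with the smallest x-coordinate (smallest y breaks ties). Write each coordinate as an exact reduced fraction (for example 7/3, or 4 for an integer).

Clipped polygon: [(10,2) (14,2) (15,8/3) (15,9) (10,9)]

1. After x ≥ 10: [(10,106/7) (10,0) (11,0) (17,4) (19,10) (16,19)]
2. After x ≤ 15: [(15,257/14) (10,106/7) (10,0) (11,0) (15,8/3)]
3. After y ≥ 2: [(15,257/14) (10,106/7) (10,2) (14,2) (15,8/3)]
4. After y ≤ 9: [(15,9) (10,9) (10,2) (14,2) (15,8/3)]
5. Canonical ring: [(10,2) (14,2) (15,8/3) (15,9) (10,9)]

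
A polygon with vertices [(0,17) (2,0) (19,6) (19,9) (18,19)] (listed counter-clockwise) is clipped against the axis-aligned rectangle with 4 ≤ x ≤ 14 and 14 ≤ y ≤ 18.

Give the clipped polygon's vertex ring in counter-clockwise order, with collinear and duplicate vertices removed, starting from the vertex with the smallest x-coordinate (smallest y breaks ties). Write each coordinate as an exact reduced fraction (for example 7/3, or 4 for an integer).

Clipped polygon: [(4,14) (14,14) (14,18) (9,18) (4,157/9)]

1. After x ≥ 4: [(4,157/9) (4,12/17) (19,6) (19,9) (18,19)]
2. After x ≤ 14: [(14,167/9) (4,157/9) (4,12/17) (14,72/17)]
3. After y ≥ 14: [(14,14) (14,167/9) (4,157/9) (4,14)]
4. After y ≤ 18: [(14,14) (14,18) (9,18) (4,157/9) (4,14)]
5. Canonical ring: [(4,14) (14,14) (14,18) (9,18) (4,157/9)]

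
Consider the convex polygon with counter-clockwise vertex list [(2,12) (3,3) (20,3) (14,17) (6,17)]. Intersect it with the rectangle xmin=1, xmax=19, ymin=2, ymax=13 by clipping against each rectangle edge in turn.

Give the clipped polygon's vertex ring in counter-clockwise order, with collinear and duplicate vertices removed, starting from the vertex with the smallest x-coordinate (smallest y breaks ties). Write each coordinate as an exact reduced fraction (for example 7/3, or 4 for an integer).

Clipped polygon: [(2,12) (3,3) (19,3) (19,16/3) (110/7,13) (14/5,13)]

1. After x ≥ 1: [(2,12) (3,3) (20,3) (14,17) (6,17)]
2. After x ≤ 19: [(2,12) (3,3) (19,3) (19,16/3) (14,17) (6,17)]
3. After y ≥ 2: [(2,12) (3,3) (19,3) (19,16/3) (14,17) (6,17)]
4. After y ≤ 13: [(14/5,13) (2,12) (3,3) (19,3) (19,16/3) (110/7,13)]
5. Canonical ring: [(2,12) (3,3) (19,3) (19,16/3) (110/7,13) (14/5,13)]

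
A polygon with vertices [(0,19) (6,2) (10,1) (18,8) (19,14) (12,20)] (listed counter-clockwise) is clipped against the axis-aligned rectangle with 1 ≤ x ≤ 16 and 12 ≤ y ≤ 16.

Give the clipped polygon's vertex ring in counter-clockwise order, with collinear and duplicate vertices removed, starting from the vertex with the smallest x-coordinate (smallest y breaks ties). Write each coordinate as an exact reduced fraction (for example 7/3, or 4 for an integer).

1. After x ≥ 1: [(1,229/12) (1,97/6) (6,2) (10,1) (18,8) (19,14) (12,20)]
2. After x ≤ 16: [(1,229/12) (1,97/6) (6,2) (10,1) (16,25/4) (16,116/7) (12,20)]
3. After y ≥ 12: [(1,229/12) (1,97/6) (42/17,12) (16,12) (16,116/7) (12,20)]
4. After y ≤ 16: [(18/17,16) (42/17,12) (16,12) (16,16)]
5. Canonical ring: [(18/17,16) (42/17,12) (16,12) (16,16)]

Clipped polygon: [(18/17,16) (42/17,12) (16,12) (16,16)]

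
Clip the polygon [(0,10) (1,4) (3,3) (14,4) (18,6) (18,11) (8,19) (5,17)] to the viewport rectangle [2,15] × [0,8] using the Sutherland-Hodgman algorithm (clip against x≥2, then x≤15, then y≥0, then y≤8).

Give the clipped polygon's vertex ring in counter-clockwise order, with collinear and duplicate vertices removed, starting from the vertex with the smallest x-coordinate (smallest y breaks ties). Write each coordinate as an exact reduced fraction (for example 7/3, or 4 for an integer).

1. After x ≥ 2: [(2,64/5) (2,7/2) (3,3) (14,4) (18,6) (18,11) (8,19) (5,17)]
2. After x ≤ 15: [(2,64/5) (2,7/2) (3,3) (14,4) (15,9/2) (15,67/5) (8,19) (5,17)]
3. After y ≥ 0: [(2,64/5) (2,7/2) (3,3) (14,4) (15,9/2) (15,67/5) (8,19) (5,17)]
4. After y ≤ 8: [(2,8) (2,7/2) (3,3) (14,4) (15,9/2) (15,8)]
5. Canonical ring: [(2,7/2) (3,3) (14,4) (15,9/2) (15,8) (2,8)]

Clipped polygon: [(2,7/2) (3,3) (14,4) (15,9/2) (15,8) (2,8)]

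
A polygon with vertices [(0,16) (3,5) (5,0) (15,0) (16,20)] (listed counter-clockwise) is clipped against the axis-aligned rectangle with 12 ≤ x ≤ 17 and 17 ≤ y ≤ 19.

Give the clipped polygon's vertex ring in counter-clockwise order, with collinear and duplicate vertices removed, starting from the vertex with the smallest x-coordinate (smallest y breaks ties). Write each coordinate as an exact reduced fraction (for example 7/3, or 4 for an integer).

1. After x ≥ 12: [(12,19) (12,0) (15,0) (16,20)]
2. After x ≤ 17: [(12,19) (12,0) (15,0) (16,20)]
3. After y ≥ 17: [(12,19) (12,17) (317/20,17) (16,20)]
4. After y ≤ 19: [(12,19) (12,19) (12,17) (317/20,17) (319/20,19)]
5. Canonical ring: [(12,17) (317/20,17) (319/20,19) (12,19)]

Clipped polygon: [(12,17) (317/20,17) (319/20,19) (12,19)]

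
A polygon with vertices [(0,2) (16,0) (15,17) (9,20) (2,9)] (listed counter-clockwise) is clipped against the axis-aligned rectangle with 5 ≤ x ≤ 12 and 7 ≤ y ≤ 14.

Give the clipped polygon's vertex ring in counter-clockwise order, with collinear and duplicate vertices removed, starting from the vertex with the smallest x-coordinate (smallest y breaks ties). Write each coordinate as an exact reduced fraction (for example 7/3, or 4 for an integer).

1. After x ≥ 5: [(5,11/8) (16,0) (15,17) (9,20) (5,96/7)]
2. After x ≤ 12: [(5,11/8) (12,1/2) (12,37/2) (9,20) (5,96/7)]
3. After y ≥ 7: [(5,7) (12,7) (12,37/2) (9,20) (5,96/7)]
4. After y ≤ 14: [(5,7) (12,7) (12,14) (57/11,14) (5,96/7)]
5. Canonical ring: [(5,7) (12,7) (12,14) (57/11,14) (5,96/7)]

Clipped polygon: [(5,7) (12,7) (12,14) (57/11,14) (5,96/7)]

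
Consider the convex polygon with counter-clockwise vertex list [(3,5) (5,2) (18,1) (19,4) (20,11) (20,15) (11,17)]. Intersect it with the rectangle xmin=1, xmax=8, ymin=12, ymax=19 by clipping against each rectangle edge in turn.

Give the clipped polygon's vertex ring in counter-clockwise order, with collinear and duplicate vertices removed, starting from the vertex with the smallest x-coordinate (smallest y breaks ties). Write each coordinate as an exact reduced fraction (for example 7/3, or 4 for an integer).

1. After x ≥ 1: [(3,5) (5,2) (18,1) (19,4) (20,11) (20,15) (11,17)]
2. After x ≤ 8: [(8,25/2) (3,5) (5,2) (8,23/13)]
3. After y ≥ 12: [(8,12) (8,25/2) (23/3,12)]
4. After y ≤ 19: [(8,12) (8,25/2) (23/3,12)]
5. Canonical ring: [(23/3,12) (8,12) (8,25/2)]

Clipped polygon: [(23/3,12) (8,12) (8,25/2)]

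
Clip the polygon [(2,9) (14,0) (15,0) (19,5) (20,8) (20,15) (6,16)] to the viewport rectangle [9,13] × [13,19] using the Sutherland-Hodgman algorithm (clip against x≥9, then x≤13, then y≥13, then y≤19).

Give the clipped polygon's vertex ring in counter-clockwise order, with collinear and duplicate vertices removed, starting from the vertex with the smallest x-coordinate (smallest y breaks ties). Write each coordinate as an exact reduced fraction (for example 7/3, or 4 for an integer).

1. After x ≥ 9: [(9,15/4) (14,0) (15,0) (19,5) (20,8) (20,15) (9,221/14)]
2. After x ≤ 13: [(9,15/4) (13,3/4) (13,31/2) (9,221/14)]
3. After y ≥ 13: [(9,13) (13,13) (13,31/2) (9,221/14)]
4. After y ≤ 19: [(9,13) (13,13) (13,31/2) (9,221/14)]
5. Canonical ring: [(9,13) (13,13) (13,31/2) (9,221/14)]

Clipped polygon: [(9,13) (13,13) (13,31/2) (9,221/14)]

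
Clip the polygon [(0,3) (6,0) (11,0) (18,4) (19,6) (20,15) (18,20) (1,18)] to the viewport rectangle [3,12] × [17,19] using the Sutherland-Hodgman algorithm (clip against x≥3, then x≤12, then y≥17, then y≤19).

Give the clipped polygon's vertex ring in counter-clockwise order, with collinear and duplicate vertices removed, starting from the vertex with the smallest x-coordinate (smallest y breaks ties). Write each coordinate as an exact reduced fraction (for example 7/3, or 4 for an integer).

Clipped polygon: [(3,17) (12,17) (12,19) (19/2,19) (3,310/17)]

1. After x ≥ 3: [(3,3/2) (6,0) (11,0) (18,4) (19,6) (20,15) (18,20) (3,310/17)]
2. After x ≤ 12: [(3,3/2) (6,0) (11,0) (12,4/7) (12,328/17) (3,310/17)]
3. After y ≥ 17: [(3,17) (12,17) (12,328/17) (3,310/17)]
4. After y ≤ 19: [(3,17) (12,17) (12,19) (19/2,19) (3,310/17)]
5. Canonical ring: [(3,17) (12,17) (12,19) (19/2,19) (3,310/17)]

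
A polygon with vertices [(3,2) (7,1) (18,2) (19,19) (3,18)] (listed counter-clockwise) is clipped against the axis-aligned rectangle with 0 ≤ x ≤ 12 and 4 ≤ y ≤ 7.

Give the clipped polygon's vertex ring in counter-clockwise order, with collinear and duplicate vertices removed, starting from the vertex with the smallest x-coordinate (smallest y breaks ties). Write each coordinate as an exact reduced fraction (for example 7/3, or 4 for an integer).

Clipped polygon: [(3,4) (12,4) (12,7) (3,7)]

1. After x ≥ 0: [(3,2) (7,1) (18,2) (19,19) (3,18)]
2. After x ≤ 12: [(3,2) (7,1) (12,16/11) (12,297/16) (3,18)]
3. After y ≥ 4: [(3,4) (12,4) (12,297/16) (3,18)]
4. After y ≤ 7: [(3,7) (3,4) (12,4) (12,7)]
5. Canonical ring: [(3,4) (12,4) (12,7) (3,7)]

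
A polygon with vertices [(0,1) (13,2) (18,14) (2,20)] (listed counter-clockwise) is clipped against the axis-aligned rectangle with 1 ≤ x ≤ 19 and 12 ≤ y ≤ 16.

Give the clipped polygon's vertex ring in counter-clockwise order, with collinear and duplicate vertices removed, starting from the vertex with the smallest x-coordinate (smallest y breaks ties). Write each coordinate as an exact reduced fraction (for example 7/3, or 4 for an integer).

Clipped polygon: [(22/19,12) (103/6,12) (18,14) (38/3,16) (30/19,16)]

1. After x ≥ 1: [(1,21/2) (1,14/13) (13,2) (18,14) (2,20)]
2. After x ≤ 19: [(1,21/2) (1,14/13) (13,2) (18,14) (2,20)]
3. After y ≥ 12: [(22/19,12) (103/6,12) (18,14) (2,20)]
4. After y ≤ 16: [(30/19,16) (22/19,12) (103/6,12) (18,14) (38/3,16)]
5. Canonical ring: [(22/19,12) (103/6,12) (18,14) (38/3,16) (30/19,16)]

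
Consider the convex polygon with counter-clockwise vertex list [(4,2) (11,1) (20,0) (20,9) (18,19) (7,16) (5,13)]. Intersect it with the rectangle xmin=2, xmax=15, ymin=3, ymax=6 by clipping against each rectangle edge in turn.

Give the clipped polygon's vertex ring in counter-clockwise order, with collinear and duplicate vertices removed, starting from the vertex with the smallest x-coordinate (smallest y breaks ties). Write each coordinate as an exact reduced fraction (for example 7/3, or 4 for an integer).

Clipped polygon: [(45/11,3) (15,3) (15,6) (48/11,6)]

1. After x ≥ 2: [(4,2) (11,1) (20,0) (20,9) (18,19) (7,16) (5,13)]
2. After x ≤ 15: [(4,2) (11,1) (15,5/9) (15,200/11) (7,16) (5,13)]
3. After y ≥ 3: [(45/11,3) (15,3) (15,200/11) (7,16) (5,13)]
4. After y ≤ 6: [(48/11,6) (45/11,3) (15,3) (15,6)]
5. Canonical ring: [(45/11,3) (15,3) (15,6) (48/11,6)]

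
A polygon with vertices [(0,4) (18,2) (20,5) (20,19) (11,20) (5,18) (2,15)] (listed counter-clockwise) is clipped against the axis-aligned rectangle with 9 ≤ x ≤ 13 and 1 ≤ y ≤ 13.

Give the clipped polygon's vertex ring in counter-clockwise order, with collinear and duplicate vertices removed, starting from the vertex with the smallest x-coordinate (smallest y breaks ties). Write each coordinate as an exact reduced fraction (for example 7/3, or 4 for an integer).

1. After x ≥ 9: [(9,3) (18,2) (20,5) (20,19) (11,20) (9,58/3)]
2. After x ≤ 13: [(9,3) (13,23/9) (13,178/9) (11,20) (9,58/3)]
3. After y ≥ 1: [(9,3) (13,23/9) (13,178/9) (11,20) (9,58/3)]
4. After y ≤ 13: [(9,13) (9,3) (13,23/9) (13,13)]
5. Canonical ring: [(9,3) (13,23/9) (13,13) (9,13)]

Clipped polygon: [(9,3) (13,23/9) (13,13) (9,13)]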